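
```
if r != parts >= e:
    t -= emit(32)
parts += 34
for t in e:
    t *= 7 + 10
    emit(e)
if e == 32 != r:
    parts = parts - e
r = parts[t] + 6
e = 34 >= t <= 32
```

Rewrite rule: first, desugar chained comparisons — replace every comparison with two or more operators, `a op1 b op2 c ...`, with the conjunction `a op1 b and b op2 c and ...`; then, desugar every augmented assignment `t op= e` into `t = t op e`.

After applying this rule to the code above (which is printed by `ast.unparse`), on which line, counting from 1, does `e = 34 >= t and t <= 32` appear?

10

Transformed code:
if r != parts and parts >= e:
    t = t - emit(32)
parts = parts + 34
for t in e:
    t = t * (7 + 10)
    emit(e)
if e == 32 and 32 != r:
    parts = parts - e
r = parts[t] + 6
e = 34 >= t and t <= 32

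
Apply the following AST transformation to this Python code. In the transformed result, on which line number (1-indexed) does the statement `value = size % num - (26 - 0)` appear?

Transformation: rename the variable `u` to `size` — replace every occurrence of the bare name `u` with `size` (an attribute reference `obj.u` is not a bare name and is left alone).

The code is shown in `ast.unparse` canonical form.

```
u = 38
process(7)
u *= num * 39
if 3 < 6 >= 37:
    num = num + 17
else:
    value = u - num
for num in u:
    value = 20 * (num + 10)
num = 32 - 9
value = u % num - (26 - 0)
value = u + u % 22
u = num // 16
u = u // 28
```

11

Transformed code:
size = 38
process(7)
size *= num * 39
if 3 < 6 >= 37:
    num = num + 17
else:
    value = size - num
for num in size:
    value = 20 * (num + 10)
num = 32 - 9
value = size % num - (26 - 0)
value = size + size % 22
size = num // 16
size = size // 28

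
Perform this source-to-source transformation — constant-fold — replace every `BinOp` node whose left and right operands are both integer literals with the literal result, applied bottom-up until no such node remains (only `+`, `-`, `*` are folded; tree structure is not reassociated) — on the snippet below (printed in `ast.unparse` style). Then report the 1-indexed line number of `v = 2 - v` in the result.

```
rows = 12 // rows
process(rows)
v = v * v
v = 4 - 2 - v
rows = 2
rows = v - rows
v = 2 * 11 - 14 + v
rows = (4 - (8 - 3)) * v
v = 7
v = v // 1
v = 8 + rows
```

4

Transformed code:
rows = 12 // rows
process(rows)
v = v * v
v = 2 - v
rows = 2
rows = v - rows
v = 8 + v
rows = -1 * v
v = 7
v = v // 1
v = 8 + rows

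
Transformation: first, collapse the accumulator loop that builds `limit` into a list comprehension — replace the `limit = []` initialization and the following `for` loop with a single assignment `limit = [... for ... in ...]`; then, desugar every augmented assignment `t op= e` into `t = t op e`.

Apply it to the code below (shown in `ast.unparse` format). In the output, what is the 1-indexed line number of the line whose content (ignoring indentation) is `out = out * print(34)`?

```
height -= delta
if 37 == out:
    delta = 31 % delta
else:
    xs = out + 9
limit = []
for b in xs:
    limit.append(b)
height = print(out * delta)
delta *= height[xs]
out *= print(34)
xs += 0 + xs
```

9

Transformed code:
height = height - delta
if 37 == out:
    delta = 31 % delta
else:
    xs = out + 9
limit = [b for b in xs]
height = print(out * delta)
delta = delta * height[xs]
out = out * print(34)
xs = xs + (0 + xs)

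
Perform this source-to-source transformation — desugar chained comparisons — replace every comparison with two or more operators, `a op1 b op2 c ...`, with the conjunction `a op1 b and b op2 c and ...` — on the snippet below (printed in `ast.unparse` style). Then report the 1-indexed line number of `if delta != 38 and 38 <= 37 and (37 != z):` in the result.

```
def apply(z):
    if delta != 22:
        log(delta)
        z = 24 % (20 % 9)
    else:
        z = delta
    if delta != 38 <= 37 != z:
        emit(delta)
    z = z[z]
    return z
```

7

Transformed code:
def apply(z):
    if delta != 22:
        log(delta)
        z = 24 % (20 % 9)
    else:
        z = delta
    if delta != 38 and 38 <= 37 and (37 != z):
        emit(delta)
    z = z[z]
    return z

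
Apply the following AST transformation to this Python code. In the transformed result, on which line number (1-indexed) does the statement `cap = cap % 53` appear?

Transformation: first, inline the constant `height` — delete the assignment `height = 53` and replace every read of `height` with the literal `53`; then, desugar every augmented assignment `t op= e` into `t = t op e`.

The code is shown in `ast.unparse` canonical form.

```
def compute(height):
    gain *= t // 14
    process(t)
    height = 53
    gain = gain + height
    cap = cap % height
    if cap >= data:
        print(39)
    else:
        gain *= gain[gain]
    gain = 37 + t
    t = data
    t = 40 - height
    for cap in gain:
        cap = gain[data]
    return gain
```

Transformed code:
def compute(height):
    gain = gain * (t // 14)
    process(t)
    gain = gain + 53
    cap = cap % 53
    if cap >= data:
        print(39)
    else:
        gain = gain * gain[gain]
    gain = 37 + t
    t = data
    t = 40 - 53
    for cap in gain:
        cap = gain[data]
    return gain

5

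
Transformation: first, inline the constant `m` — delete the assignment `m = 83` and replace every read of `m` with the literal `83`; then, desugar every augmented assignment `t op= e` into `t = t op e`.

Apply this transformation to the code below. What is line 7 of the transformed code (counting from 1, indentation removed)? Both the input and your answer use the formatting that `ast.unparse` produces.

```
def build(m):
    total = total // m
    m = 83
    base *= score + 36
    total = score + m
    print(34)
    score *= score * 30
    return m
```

return 83

Transformed code:
def build(m):
    total = total // 83
    base = base * (score + 36)
    total = score + 83
    print(34)
    score = score * (score * 30)
    return 83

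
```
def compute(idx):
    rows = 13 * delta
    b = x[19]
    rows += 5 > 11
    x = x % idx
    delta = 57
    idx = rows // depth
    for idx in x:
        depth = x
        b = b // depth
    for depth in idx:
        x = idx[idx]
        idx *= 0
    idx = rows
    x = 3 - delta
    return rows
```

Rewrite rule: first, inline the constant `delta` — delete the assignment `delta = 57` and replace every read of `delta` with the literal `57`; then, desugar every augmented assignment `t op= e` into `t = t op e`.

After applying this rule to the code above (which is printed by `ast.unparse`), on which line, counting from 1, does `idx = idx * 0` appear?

Transformed code:
def compute(idx):
    rows = 13 * 57
    b = x[19]
    rows = rows + (5 > 11)
    x = x % idx
    idx = rows // depth
    for idx in x:
        depth = x
        b = b // depth
    for depth in idx:
        x = idx[idx]
        idx = idx * 0
    idx = rows
    x = 3 - 57
    return rows

12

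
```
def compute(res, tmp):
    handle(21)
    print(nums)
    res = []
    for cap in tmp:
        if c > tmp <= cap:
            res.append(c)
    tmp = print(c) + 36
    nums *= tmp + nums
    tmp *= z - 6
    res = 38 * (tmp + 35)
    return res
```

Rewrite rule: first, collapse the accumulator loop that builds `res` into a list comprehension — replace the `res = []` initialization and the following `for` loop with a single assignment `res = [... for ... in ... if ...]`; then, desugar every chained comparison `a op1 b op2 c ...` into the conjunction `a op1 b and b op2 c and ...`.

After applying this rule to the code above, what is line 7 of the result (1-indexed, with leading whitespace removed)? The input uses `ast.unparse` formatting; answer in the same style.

tmp *= z - 6

Transformed code:
def compute(res, tmp):
    handle(21)
    print(nums)
    res = [c for cap in tmp if c > tmp and tmp <= cap]
    tmp = print(c) + 36
    nums *= tmp + nums
    tmp *= z - 6
    res = 38 * (tmp + 35)
    return res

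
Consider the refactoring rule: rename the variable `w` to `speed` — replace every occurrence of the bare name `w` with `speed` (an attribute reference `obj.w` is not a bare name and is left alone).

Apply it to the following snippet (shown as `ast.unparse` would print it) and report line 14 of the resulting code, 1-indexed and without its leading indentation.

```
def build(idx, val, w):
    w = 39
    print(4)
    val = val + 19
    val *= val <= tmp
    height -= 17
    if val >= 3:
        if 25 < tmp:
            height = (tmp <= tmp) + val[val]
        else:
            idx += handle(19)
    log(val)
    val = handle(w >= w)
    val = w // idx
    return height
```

val = speed // idx

Transformed code:
def build(idx, val, speed):
    speed = 39
    print(4)
    val = val + 19
    val *= val <= tmp
    height -= 17
    if val >= 3:
        if 25 < tmp:
            height = (tmp <= tmp) + val[val]
        else:
            idx += handle(19)
    log(val)
    val = handle(speed >= speed)
    val = speed // idx
    return height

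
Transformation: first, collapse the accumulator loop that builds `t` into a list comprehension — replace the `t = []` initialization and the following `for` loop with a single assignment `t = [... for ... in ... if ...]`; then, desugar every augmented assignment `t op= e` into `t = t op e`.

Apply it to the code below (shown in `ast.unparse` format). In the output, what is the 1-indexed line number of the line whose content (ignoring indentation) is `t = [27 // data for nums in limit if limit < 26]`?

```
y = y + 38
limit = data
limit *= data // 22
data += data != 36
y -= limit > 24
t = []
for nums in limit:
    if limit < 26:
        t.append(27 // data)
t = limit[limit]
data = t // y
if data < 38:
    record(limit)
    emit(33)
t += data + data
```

Transformed code:
y = y + 38
limit = data
limit = limit * (data // 22)
data = data + (data != 36)
y = y - (limit > 24)
t = [27 // data for nums in limit if limit < 26]
t = limit[limit]
data = t // y
if data < 38:
    record(limit)
    emit(33)
t = t + (data + data)

6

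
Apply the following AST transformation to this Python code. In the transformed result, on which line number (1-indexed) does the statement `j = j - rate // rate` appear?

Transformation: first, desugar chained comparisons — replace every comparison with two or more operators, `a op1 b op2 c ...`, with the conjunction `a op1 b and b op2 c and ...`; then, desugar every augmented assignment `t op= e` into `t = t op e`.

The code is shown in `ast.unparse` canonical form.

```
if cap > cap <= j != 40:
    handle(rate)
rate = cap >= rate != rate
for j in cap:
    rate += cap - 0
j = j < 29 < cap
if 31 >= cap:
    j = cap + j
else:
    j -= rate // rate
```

Transformed code:
if cap > cap and cap <= j and (j != 40):
    handle(rate)
rate = cap >= rate and rate != rate
for j in cap:
    rate = rate + (cap - 0)
j = j < 29 and 29 < cap
if 31 >= cap:
    j = cap + j
else:
    j = j - rate // rate

10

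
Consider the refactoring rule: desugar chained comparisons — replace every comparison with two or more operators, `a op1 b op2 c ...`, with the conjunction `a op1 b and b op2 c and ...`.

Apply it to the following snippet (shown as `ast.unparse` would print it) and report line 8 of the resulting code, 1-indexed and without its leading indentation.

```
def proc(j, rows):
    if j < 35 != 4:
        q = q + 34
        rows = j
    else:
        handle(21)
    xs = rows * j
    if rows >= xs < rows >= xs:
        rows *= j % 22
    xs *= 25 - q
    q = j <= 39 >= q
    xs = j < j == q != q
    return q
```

Transformed code:
def proc(j, rows):
    if j < 35 and 35 != 4:
        q = q + 34
        rows = j
    else:
        handle(21)
    xs = rows * j
    if rows >= xs and xs < rows and (rows >= xs):
        rows *= j % 22
    xs *= 25 - q
    q = j <= 39 and 39 >= q
    xs = j < j and j == q and (q != q)
    return q

if rows >= xs and xs < rows and (rows >= xs):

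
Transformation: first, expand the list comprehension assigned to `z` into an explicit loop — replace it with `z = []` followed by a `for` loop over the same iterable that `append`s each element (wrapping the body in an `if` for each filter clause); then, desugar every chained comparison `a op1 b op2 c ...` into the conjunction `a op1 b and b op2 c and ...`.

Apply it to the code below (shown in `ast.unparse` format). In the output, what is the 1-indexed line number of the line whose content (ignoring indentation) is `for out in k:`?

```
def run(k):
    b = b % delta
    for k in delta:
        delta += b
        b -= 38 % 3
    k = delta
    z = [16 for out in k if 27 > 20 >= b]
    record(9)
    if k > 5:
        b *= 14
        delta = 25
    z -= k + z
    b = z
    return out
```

Transformed code:
def run(k):
    b = b % delta
    for k in delta:
        delta += b
        b -= 38 % 3
    k = delta
    z = []
    for out in k:
        if 27 > 20 and 20 >= b:
            z.append(16)
    record(9)
    if k > 5:
        b *= 14
        delta = 25
    z -= k + z
    b = z
    return out

8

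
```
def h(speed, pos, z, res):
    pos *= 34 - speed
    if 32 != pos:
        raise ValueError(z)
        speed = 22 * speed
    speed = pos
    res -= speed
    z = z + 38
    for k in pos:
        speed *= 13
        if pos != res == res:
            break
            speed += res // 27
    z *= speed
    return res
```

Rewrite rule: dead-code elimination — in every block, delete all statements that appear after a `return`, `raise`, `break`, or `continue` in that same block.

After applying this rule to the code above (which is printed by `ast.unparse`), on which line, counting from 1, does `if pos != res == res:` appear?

10

Transformed code:
def h(speed, pos, z, res):
    pos *= 34 - speed
    if 32 != pos:
        raise ValueError(z)
    speed = pos
    res -= speed
    z = z + 38
    for k in pos:
        speed *= 13
        if pos != res == res:
            break
    z *= speed
    return res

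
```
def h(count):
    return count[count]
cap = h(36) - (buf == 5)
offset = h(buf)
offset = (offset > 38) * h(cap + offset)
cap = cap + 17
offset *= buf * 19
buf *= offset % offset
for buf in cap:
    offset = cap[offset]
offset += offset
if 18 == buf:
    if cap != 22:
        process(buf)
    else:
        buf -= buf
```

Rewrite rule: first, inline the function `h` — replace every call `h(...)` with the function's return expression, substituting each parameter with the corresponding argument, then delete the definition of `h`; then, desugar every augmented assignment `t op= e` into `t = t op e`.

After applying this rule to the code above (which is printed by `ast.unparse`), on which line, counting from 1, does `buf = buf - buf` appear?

14

Transformed code:
cap = 36[36] - (buf == 5)
offset = buf[buf]
offset = (offset > 38) * (cap + offset)[cap + offset]
cap = cap + 17
offset = offset * (buf * 19)
buf = buf * (offset % offset)
for buf in cap:
    offset = cap[offset]
offset = offset + offset
if 18 == buf:
    if cap != 22:
        process(buf)
    else:
        buf = buf - buf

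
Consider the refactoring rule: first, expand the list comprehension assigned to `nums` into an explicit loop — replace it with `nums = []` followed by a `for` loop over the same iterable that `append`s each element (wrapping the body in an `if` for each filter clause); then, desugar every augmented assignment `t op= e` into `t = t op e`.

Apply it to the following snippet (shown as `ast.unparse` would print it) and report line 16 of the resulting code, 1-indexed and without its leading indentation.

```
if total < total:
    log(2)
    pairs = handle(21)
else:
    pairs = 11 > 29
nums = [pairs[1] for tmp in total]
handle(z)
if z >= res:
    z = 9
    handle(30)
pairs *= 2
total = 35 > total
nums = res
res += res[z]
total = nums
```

Transformed code:
if total < total:
    log(2)
    pairs = handle(21)
else:
    pairs = 11 > 29
nums = []
for tmp in total:
    nums.append(pairs[1])
handle(z)
if z >= res:
    z = 9
    handle(30)
pairs = pairs * 2
total = 35 > total
nums = res
res = res + res[z]
total = nums

res = res + res[z]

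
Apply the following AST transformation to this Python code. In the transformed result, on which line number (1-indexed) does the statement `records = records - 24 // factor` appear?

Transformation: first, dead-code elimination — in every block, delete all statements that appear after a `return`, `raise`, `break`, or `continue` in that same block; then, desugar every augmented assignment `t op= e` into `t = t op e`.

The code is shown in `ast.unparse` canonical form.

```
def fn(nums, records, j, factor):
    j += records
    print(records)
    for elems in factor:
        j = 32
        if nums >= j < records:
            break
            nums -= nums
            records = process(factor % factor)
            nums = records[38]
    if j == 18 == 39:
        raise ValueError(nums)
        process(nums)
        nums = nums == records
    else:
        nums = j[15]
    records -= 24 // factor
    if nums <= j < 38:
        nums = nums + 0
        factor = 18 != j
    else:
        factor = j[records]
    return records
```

12

Transformed code:
def fn(nums, records, j, factor):
    j = j + records
    print(records)
    for elems in factor:
        j = 32
        if nums >= j < records:
            break
    if j == 18 == 39:
        raise ValueError(nums)
    else:
        nums = j[15]
    records = records - 24 // factor
    if nums <= j < 38:
        nums = nums + 0
        factor = 18 != j
    else:
        factor = j[records]
    return records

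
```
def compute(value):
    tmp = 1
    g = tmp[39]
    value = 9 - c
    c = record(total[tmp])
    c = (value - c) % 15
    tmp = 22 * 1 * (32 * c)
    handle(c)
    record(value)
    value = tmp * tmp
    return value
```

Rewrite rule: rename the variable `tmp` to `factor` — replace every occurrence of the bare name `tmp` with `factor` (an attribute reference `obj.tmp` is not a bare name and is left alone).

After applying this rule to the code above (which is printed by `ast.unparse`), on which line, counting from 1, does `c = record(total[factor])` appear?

Transformed code:
def compute(value):
    factor = 1
    g = factor[39]
    value = 9 - c
    c = record(total[factor])
    c = (value - c) % 15
    factor = 22 * 1 * (32 * c)
    handle(c)
    record(value)
    value = factor * factor
    return value

5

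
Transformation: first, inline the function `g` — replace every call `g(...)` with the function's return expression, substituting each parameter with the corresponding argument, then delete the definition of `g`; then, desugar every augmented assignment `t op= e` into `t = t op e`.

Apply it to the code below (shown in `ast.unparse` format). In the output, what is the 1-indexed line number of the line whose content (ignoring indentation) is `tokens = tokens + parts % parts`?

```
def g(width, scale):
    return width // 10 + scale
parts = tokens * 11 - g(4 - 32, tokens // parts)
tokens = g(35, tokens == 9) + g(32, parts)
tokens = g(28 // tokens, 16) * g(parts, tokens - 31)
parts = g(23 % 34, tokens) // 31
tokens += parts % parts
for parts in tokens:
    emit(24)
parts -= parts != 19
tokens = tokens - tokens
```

Transformed code:
parts = tokens * 11 - ((4 - 32) // 10 + tokens // parts)
tokens = 35 // 10 + (tokens == 9) + (32 // 10 + parts)
tokens = (28 // tokens // 10 + 16) * (parts // 10 + (tokens - 31))
parts = (23 % 34 // 10 + tokens) // 31
tokens = tokens + parts % parts
for parts in tokens:
    emit(24)
parts = parts - (parts != 19)
tokens = tokens - tokens

5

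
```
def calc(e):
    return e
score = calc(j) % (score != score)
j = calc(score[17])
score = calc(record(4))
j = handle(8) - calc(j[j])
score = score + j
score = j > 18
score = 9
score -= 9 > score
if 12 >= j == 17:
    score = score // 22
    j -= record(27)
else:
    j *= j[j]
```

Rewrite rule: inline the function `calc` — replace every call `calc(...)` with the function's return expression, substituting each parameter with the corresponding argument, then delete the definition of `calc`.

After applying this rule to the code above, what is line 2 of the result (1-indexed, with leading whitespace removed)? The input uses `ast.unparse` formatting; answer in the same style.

j = score[17]

Transformed code:
score = j % (score != score)
j = score[17]
score = record(4)
j = handle(8) - j[j]
score = score + j
score = j > 18
score = 9
score -= 9 > score
if 12 >= j == 17:
    score = score // 22
    j -= record(27)
else:
    j *= j[j]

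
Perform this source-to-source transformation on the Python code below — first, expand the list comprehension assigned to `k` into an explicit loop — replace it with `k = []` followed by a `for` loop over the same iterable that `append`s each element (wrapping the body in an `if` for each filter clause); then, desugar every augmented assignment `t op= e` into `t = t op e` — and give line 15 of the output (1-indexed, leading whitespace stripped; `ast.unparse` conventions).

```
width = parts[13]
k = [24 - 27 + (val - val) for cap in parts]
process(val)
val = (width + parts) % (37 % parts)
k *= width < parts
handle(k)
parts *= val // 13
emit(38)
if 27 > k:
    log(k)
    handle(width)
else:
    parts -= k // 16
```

Transformed code:
width = parts[13]
k = []
for cap in parts:
    k.append(24 - 27 + (val - val))
process(val)
val = (width + parts) % (37 % parts)
k = k * (width < parts)
handle(k)
parts = parts * (val // 13)
emit(38)
if 27 > k:
    log(k)
    handle(width)
else:
    parts = parts - k // 16

parts = parts - k // 16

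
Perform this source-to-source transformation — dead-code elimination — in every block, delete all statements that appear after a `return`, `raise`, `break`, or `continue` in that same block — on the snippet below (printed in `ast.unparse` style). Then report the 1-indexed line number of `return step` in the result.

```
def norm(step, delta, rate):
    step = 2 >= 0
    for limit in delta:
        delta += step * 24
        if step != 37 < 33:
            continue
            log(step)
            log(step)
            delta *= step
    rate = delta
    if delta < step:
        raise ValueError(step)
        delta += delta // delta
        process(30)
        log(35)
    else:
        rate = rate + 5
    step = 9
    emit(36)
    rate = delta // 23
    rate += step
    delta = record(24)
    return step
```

17

Transformed code:
def norm(step, delta, rate):
    step = 2 >= 0
    for limit in delta:
        delta += step * 24
        if step != 37 < 33:
            continue
    rate = delta
    if delta < step:
        raise ValueError(step)
    else:
        rate = rate + 5
    step = 9
    emit(36)
    rate = delta // 23
    rate += step
    delta = record(24)
    return step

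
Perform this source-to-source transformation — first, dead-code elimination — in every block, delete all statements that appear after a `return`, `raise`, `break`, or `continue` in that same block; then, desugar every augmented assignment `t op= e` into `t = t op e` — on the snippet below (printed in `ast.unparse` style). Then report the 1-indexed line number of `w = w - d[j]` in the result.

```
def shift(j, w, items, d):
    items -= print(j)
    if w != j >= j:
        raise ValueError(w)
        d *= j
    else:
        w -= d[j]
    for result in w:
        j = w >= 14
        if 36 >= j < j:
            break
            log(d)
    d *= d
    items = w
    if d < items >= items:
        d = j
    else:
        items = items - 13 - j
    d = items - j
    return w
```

Transformed code:
def shift(j, w, items, d):
    items = items - print(j)
    if w != j >= j:
        raise ValueError(w)
    else:
        w = w - d[j]
    for result in w:
        j = w >= 14
        if 36 >= j < j:
            break
    d = d * d
    items = w
    if d < items >= items:
        d = j
    else:
        items = items - 13 - j
    d = items - j
    return w

6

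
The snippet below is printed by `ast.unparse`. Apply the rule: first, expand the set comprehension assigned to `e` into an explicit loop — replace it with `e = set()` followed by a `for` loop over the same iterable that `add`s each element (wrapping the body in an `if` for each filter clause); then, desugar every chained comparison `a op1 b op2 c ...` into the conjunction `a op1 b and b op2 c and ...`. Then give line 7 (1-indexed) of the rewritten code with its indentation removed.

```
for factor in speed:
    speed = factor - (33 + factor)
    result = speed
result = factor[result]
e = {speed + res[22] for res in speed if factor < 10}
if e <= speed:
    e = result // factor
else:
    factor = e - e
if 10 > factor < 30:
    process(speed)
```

Transformed code:
for factor in speed:
    speed = factor - (33 + factor)
    result = speed
result = factor[result]
e = set()
for res in speed:
    if factor < 10:
        e.add(speed + res[22])
if e <= speed:
    e = result // factor
else:
    factor = e - e
if 10 > factor and factor < 30:
    process(speed)

if factor < 10:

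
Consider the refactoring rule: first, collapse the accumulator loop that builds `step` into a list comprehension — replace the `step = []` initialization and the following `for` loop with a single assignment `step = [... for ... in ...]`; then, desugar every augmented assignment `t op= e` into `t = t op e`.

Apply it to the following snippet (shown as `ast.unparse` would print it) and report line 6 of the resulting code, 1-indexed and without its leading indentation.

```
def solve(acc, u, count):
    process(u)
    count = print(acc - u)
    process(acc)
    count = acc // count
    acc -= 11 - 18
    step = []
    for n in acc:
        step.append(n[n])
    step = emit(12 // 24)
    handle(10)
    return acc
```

Transformed code:
def solve(acc, u, count):
    process(u)
    count = print(acc - u)
    process(acc)
    count = acc // count
    acc = acc - (11 - 18)
    step = [n[n] for n in acc]
    step = emit(12 // 24)
    handle(10)
    return acc

acc = acc - (11 - 18)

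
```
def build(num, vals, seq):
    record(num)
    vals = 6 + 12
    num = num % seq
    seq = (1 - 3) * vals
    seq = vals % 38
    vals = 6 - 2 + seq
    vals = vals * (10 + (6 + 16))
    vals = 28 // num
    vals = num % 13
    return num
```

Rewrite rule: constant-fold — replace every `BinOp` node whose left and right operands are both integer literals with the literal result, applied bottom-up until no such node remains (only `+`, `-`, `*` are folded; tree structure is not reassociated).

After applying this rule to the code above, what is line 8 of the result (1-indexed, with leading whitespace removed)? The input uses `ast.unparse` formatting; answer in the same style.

Transformed code:
def build(num, vals, seq):
    record(num)
    vals = 18
    num = num % seq
    seq = -2 * vals
    seq = vals % 38
    vals = 4 + seq
    vals = vals * 32
    vals = 28 // num
    vals = num % 13
    return num

vals = vals * 32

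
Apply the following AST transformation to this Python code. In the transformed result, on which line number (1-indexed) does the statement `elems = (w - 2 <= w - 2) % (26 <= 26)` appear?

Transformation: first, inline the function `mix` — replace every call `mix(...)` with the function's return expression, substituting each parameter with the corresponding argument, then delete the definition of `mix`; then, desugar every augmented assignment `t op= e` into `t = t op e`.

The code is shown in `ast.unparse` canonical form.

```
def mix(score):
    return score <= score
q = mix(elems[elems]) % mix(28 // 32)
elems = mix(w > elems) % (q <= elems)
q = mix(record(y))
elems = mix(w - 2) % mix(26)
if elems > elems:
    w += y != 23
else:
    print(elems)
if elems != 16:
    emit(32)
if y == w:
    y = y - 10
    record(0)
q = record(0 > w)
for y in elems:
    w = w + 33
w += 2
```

4

Transformed code:
q = (elems[elems] <= elems[elems]) % (28 // 32 <= 28 // 32)
elems = ((w > elems) <= (w > elems)) % (q <= elems)
q = record(y) <= record(y)
elems = (w - 2 <= w - 2) % (26 <= 26)
if elems > elems:
    w = w + (y != 23)
else:
    print(elems)
if elems != 16:
    emit(32)
if y == w:
    y = y - 10
    record(0)
q = record(0 > w)
for y in elems:
    w = w + 33
w = w + 2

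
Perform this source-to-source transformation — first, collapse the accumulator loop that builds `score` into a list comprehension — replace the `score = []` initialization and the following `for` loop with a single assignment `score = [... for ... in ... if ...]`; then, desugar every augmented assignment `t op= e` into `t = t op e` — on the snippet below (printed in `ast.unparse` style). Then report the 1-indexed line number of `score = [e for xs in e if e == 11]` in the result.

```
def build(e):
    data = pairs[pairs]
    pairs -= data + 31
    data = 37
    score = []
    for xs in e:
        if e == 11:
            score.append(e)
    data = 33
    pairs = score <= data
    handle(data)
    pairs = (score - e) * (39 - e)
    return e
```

Transformed code:
def build(e):
    data = pairs[pairs]
    pairs = pairs - (data + 31)
    data = 37
    score = [e for xs in e if e == 11]
    data = 33
    pairs = score <= data
    handle(data)
    pairs = (score - e) * (39 - e)
    return e

5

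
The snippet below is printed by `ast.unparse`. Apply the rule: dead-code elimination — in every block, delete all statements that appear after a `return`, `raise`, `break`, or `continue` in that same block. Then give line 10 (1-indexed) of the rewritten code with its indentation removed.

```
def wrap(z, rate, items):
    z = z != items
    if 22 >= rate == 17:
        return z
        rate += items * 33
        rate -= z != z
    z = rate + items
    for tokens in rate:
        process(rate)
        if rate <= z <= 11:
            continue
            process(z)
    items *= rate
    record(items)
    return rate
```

Transformed code:
def wrap(z, rate, items):
    z = z != items
    if 22 >= rate == 17:
        return z
    z = rate + items
    for tokens in rate:
        process(rate)
        if rate <= z <= 11:
            continue
    items *= rate
    record(items)
    return rate

items *= rate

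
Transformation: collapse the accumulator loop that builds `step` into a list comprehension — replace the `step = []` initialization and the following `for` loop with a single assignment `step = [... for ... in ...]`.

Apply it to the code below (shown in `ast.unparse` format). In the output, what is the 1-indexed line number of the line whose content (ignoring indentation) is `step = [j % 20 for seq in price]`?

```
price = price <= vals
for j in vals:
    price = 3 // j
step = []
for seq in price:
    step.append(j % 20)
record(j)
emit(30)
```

Transformed code:
price = price <= vals
for j in vals:
    price = 3 // j
step = [j % 20 for seq in price]
record(j)
emit(30)

4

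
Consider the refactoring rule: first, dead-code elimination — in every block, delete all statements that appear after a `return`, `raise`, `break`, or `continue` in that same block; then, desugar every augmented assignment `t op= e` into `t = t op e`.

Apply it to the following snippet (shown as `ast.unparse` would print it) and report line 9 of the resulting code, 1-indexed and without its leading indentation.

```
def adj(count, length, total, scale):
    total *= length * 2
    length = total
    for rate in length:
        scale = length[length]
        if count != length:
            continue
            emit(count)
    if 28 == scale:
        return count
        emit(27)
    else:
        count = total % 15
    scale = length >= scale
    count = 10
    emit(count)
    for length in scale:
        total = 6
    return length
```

return count

Transformed code:
def adj(count, length, total, scale):
    total = total * (length * 2)
    length = total
    for rate in length:
        scale = length[length]
        if count != length:
            continue
    if 28 == scale:
        return count
    else:
        count = total % 15
    scale = length >= scale
    count = 10
    emit(count)
    for length in scale:
        total = 6
    return length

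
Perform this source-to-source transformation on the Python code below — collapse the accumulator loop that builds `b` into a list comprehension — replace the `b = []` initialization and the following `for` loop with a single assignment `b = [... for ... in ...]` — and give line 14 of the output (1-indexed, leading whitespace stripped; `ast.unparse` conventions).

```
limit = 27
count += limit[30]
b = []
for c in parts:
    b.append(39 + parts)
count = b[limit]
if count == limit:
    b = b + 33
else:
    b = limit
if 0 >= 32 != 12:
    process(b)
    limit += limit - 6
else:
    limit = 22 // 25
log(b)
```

Transformed code:
limit = 27
count += limit[30]
b = [39 + parts for c in parts]
count = b[limit]
if count == limit:
    b = b + 33
else:
    b = limit
if 0 >= 32 != 12:
    process(b)
    limit += limit - 6
else:
    limit = 22 // 25
log(b)

log(b)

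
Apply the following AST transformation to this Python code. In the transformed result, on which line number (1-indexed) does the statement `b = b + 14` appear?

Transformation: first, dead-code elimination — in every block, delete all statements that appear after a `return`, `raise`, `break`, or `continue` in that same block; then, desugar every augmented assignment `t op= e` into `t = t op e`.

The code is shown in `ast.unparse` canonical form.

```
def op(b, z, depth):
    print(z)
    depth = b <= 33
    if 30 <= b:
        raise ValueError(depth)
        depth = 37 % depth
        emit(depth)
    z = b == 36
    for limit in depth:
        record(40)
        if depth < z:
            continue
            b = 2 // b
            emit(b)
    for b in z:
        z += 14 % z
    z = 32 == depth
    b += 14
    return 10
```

14

Transformed code:
def op(b, z, depth):
    print(z)
    depth = b <= 33
    if 30 <= b:
        raise ValueError(depth)
    z = b == 36
    for limit in depth:
        record(40)
        if depth < z:
            continue
    for b in z:
        z = z + 14 % z
    z = 32 == depth
    b = b + 14
    return 10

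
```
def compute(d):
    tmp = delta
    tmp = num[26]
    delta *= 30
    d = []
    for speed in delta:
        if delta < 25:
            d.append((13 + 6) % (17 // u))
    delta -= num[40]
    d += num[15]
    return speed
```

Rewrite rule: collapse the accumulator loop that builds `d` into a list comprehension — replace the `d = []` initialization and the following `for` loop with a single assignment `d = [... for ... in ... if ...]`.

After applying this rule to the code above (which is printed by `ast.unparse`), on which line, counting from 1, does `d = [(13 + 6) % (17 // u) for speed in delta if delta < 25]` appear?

Transformed code:
def compute(d):
    tmp = delta
    tmp = num[26]
    delta *= 30
    d = [(13 + 6) % (17 // u) for speed in delta if delta < 25]
    delta -= num[40]
    d += num[15]
    return speed

5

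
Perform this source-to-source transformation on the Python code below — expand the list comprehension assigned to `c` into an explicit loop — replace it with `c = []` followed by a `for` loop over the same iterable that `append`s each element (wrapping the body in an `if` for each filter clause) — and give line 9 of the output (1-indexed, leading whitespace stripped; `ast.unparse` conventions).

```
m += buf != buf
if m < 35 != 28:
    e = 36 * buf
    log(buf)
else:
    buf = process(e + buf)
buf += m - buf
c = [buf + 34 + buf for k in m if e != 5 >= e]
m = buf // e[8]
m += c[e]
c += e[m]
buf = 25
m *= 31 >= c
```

for k in m:

Transformed code:
m += buf != buf
if m < 35 != 28:
    e = 36 * buf
    log(buf)
else:
    buf = process(e + buf)
buf += m - buf
c = []
for k in m:
    if e != 5 >= e:
        c.append(buf + 34 + buf)
m = buf // e[8]
m += c[e]
c += e[m]
buf = 25
m *= 31 >= c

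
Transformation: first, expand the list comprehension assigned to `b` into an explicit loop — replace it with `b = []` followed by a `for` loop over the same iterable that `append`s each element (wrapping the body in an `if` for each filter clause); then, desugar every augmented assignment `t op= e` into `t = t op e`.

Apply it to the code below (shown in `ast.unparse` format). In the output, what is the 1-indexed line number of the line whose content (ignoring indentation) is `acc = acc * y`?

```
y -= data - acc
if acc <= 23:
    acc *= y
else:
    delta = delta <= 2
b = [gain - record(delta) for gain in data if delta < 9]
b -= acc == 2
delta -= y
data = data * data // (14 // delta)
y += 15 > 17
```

Transformed code:
y = y - (data - acc)
if acc <= 23:
    acc = acc * y
else:
    delta = delta <= 2
b = []
for gain in data:
    if delta < 9:
        b.append(gain - record(delta))
b = b - (acc == 2)
delta = delta - y
data = data * data // (14 // delta)
y = y + (15 > 17)

3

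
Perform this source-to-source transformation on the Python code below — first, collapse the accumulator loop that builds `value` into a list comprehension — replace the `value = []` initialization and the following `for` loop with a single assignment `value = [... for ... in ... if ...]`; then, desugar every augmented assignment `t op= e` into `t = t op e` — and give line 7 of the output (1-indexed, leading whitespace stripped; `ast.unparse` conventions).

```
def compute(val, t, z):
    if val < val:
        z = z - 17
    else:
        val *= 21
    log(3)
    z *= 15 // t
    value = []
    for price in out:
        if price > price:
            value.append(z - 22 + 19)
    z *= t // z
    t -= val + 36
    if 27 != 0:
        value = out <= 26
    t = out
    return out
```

Transformed code:
def compute(val, t, z):
    if val < val:
        z = z - 17
    else:
        val = val * 21
    log(3)
    z = z * (15 // t)
    value = [z - 22 + 19 for price in out if price > price]
    z = z * (t // z)
    t = t - (val + 36)
    if 27 != 0:
        value = out <= 26
    t = out
    return out

z = z * (15 // t)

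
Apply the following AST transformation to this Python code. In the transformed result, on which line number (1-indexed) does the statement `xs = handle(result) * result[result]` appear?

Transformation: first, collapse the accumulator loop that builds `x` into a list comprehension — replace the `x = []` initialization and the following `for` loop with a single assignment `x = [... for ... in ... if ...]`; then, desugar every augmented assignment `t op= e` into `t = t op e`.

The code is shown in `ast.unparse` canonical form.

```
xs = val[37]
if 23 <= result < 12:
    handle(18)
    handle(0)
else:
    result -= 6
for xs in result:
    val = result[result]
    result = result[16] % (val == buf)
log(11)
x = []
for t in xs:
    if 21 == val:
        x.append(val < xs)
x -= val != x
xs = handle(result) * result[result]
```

13

Transformed code:
xs = val[37]
if 23 <= result < 12:
    handle(18)
    handle(0)
else:
    result = result - 6
for xs in result:
    val = result[result]
    result = result[16] % (val == buf)
log(11)
x = [val < xs for t in xs if 21 == val]
x = x - (val != x)
xs = handle(result) * result[result]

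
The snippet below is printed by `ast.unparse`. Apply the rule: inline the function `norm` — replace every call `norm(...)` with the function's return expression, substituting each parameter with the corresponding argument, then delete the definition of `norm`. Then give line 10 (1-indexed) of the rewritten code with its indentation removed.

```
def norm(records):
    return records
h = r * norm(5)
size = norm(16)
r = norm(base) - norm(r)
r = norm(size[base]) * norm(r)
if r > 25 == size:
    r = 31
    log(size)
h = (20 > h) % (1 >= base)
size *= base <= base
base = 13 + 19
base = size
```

Transformed code:
h = r * 5
size = 16
r = base - r
r = size[base] * r
if r > 25 == size:
    r = 31
    log(size)
h = (20 > h) % (1 >= base)
size *= base <= base
base = 13 + 19
base = size

base = 13 + 19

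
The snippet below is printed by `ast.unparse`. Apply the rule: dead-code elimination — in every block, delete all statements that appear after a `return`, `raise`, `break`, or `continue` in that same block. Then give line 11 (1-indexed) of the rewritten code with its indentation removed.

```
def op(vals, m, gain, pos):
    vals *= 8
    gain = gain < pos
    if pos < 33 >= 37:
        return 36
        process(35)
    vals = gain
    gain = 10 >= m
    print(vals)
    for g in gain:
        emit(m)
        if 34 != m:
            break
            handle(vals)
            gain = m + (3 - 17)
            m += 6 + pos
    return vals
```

Transformed code:
def op(vals, m, gain, pos):
    vals *= 8
    gain = gain < pos
    if pos < 33 >= 37:
        return 36
    vals = gain
    gain = 10 >= m
    print(vals)
    for g in gain:
        emit(m)
        if 34 != m:
            break
    return vals

if 34 != m: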